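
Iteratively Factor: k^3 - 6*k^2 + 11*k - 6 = (k - 3)*(k^2 - 3*k + 2) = (k - 3)*(k - 2)*(k - 1)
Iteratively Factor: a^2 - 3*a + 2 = (a - 1)*(a - 2)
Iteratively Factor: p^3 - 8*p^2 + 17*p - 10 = (p - 5)*(p^2 - 3*p + 2) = (p - 5)*(p - 1)*(p - 2)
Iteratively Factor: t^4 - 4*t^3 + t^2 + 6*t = (t)*(t^3 - 4*t^2 + t + 6) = t*(t + 1)*(t^2 - 5*t + 6) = t*(t - 2)*(t + 1)*(t - 3)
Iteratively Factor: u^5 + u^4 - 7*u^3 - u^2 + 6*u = (u)*(u^4 + u^3 - 7*u^2 - u + 6) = u*(u + 3)*(u^3 - 2*u^2 - u + 2) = u*(u - 2)*(u + 3)*(u^2 - 1) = u*(u - 2)*(u - 1)*(u + 3)*(u + 1)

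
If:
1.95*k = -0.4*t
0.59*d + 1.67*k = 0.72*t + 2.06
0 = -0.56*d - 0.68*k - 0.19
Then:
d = -0.95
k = 0.51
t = -2.47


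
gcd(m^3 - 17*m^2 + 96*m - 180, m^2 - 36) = m - 6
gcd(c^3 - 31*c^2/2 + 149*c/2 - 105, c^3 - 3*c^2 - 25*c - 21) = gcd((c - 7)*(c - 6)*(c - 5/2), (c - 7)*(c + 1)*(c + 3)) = c - 7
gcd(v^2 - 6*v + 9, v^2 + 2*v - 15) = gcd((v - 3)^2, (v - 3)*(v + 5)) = v - 3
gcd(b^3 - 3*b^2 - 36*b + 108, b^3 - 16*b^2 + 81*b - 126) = b^2 - 9*b + 18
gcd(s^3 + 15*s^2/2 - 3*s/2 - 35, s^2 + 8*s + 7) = s + 7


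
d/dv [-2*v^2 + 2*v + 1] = 2 - 4*v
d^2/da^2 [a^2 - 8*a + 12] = 2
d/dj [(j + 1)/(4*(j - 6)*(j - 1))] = (-j^2 - 2*j + 13)/(4*(j^4 - 14*j^3 + 61*j^2 - 84*j + 36))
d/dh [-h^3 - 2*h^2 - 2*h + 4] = -3*h^2 - 4*h - 2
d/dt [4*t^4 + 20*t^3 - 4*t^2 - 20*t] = 16*t^3 + 60*t^2 - 8*t - 20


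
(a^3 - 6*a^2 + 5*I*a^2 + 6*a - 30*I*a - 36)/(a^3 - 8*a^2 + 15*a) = (a^3 + a^2*(-6 + 5*I) + 6*a*(1 - 5*I) - 36)/(a*(a^2 - 8*a + 15))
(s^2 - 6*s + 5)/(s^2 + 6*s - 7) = (s - 5)/(s + 7)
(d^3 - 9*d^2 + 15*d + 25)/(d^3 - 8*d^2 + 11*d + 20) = (d - 5)/(d - 4)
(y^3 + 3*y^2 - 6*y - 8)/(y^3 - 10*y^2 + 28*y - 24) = (y^2 + 5*y + 4)/(y^2 - 8*y + 12)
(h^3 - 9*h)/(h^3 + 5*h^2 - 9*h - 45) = h/(h + 5)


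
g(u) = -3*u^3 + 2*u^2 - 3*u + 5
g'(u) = -9*u^2 + 4*u - 3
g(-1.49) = 23.83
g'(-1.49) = -28.94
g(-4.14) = 264.57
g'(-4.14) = -173.82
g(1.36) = -2.93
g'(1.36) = -14.21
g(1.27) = -1.73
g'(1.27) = -12.44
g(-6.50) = 932.88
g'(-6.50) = -409.25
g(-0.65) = 8.62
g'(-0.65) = -9.40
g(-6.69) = 1012.84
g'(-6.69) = -432.56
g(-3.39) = 155.03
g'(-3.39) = -119.99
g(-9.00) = 2381.00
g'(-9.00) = -768.00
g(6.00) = -589.00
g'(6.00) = -303.00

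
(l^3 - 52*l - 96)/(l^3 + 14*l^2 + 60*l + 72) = (l - 8)/(l + 6)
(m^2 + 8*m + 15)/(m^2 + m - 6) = (m + 5)/(m - 2)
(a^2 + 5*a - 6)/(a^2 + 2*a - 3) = (a + 6)/(a + 3)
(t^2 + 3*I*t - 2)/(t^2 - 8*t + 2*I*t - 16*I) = (t + I)/(t - 8)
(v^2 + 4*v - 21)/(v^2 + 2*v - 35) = (v - 3)/(v - 5)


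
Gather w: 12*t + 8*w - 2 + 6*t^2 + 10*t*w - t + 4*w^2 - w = 6*t^2 + 11*t + 4*w^2 + w*(10*t + 7) - 2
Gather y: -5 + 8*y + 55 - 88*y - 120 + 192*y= 112*y - 70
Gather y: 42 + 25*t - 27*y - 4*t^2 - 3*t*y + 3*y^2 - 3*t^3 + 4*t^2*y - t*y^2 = -3*t^3 - 4*t^2 + 25*t + y^2*(3 - t) + y*(4*t^2 - 3*t - 27) + 42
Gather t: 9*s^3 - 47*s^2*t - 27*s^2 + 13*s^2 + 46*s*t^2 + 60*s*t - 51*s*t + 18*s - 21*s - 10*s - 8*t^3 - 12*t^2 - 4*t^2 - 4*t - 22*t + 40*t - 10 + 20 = 9*s^3 - 14*s^2 - 13*s - 8*t^3 + t^2*(46*s - 16) + t*(-47*s^2 + 9*s + 14) + 10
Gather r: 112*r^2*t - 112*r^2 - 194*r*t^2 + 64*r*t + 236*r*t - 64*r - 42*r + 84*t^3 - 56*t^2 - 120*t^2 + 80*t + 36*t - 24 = r^2*(112*t - 112) + r*(-194*t^2 + 300*t - 106) + 84*t^3 - 176*t^2 + 116*t - 24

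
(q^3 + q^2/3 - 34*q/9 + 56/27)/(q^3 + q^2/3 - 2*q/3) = (q^2 + q - 28/9)/(q*(q + 1))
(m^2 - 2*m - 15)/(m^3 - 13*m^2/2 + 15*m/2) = 2*(m + 3)/(m*(2*m - 3))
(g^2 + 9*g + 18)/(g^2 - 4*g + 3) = (g^2 + 9*g + 18)/(g^2 - 4*g + 3)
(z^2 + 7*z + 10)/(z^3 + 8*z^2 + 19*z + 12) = (z^2 + 7*z + 10)/(z^3 + 8*z^2 + 19*z + 12)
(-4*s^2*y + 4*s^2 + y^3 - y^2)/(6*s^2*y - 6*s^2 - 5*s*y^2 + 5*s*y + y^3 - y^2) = (2*s + y)/(-3*s + y)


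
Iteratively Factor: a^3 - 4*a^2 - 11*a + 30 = (a - 2)*(a^2 - 2*a - 15) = (a - 5)*(a - 2)*(a + 3)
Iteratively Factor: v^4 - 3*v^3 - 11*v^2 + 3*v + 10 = (v + 2)*(v^3 - 5*v^2 - v + 5) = (v - 5)*(v + 2)*(v^2 - 1) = (v - 5)*(v - 1)*(v + 2)*(v + 1)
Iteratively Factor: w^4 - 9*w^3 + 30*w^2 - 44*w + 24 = (w - 2)*(w^3 - 7*w^2 + 16*w - 12) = (w - 2)^2*(w^2 - 5*w + 6) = (w - 3)*(w - 2)^2*(w - 2)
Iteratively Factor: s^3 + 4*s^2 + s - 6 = (s - 1)*(s^2 + 5*s + 6) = (s - 1)*(s + 2)*(s + 3)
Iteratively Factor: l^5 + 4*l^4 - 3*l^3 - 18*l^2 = (l - 2)*(l^4 + 6*l^3 + 9*l^2) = l*(l - 2)*(l^3 + 6*l^2 + 9*l) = l*(l - 2)*(l + 3)*(l^2 + 3*l) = l^2*(l - 2)*(l + 3)*(l + 3)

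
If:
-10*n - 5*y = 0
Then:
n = -y/2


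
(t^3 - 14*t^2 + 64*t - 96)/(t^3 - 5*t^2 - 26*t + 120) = (t - 4)/(t + 5)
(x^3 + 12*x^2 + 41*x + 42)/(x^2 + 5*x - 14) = (x^2 + 5*x + 6)/(x - 2)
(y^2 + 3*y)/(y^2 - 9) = y/(y - 3)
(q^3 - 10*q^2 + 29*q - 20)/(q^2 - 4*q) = q - 6 + 5/q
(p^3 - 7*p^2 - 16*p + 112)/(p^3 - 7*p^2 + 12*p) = (p^2 - 3*p - 28)/(p*(p - 3))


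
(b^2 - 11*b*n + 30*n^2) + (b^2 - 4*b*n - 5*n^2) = 2*b^2 - 15*b*n + 25*n^2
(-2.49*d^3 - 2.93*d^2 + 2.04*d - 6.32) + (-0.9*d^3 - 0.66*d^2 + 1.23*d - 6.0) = -3.39*d^3 - 3.59*d^2 + 3.27*d - 12.32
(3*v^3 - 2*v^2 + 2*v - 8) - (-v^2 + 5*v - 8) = 3*v^3 - v^2 - 3*v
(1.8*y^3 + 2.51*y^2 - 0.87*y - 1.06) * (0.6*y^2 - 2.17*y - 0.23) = 1.08*y^5 - 2.4*y^4 - 6.3827*y^3 + 0.6746*y^2 + 2.5003*y + 0.2438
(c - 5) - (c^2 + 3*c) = -c^2 - 2*c - 5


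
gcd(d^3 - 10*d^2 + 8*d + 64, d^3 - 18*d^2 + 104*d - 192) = d^2 - 12*d + 32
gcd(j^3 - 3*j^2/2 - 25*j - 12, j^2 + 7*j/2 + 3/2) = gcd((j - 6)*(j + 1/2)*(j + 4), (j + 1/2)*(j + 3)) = j + 1/2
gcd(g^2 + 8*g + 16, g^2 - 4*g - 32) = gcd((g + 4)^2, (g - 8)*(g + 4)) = g + 4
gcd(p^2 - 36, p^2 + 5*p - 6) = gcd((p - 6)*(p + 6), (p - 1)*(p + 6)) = p + 6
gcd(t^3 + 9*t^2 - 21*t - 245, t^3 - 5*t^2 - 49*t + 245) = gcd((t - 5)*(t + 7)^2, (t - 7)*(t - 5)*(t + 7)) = t^2 + 2*t - 35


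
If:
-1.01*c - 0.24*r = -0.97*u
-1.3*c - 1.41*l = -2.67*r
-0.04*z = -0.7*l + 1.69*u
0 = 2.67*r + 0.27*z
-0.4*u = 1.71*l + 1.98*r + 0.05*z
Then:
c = 0.00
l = 0.00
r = 0.00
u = 0.00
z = 0.00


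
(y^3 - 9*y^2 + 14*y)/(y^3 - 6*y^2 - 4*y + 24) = y*(y - 7)/(y^2 - 4*y - 12)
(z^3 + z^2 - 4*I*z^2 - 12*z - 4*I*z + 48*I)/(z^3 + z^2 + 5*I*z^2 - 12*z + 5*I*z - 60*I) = (z - 4*I)/(z + 5*I)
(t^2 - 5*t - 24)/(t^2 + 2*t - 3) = (t - 8)/(t - 1)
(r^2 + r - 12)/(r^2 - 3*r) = (r + 4)/r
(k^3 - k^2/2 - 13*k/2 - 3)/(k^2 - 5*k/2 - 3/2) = k + 2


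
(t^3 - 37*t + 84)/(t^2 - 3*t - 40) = (-t^3 + 37*t - 84)/(-t^2 + 3*t + 40)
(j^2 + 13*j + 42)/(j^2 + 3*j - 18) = (j + 7)/(j - 3)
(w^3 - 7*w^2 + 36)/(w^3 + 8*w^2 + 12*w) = (w^2 - 9*w + 18)/(w*(w + 6))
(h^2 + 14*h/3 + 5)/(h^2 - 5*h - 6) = (h^2 + 14*h/3 + 5)/(h^2 - 5*h - 6)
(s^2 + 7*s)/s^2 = (s + 7)/s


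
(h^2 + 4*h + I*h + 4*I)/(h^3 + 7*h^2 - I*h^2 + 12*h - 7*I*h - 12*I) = (h + I)/(h^2 + h*(3 - I) - 3*I)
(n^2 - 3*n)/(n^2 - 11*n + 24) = n/(n - 8)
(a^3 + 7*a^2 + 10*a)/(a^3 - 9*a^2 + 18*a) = (a^2 + 7*a + 10)/(a^2 - 9*a + 18)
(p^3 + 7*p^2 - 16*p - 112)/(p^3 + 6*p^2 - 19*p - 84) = (p + 4)/(p + 3)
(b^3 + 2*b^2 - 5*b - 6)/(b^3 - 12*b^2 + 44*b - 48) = (b^2 + 4*b + 3)/(b^2 - 10*b + 24)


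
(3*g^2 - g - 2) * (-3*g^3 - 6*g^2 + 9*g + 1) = -9*g^5 - 15*g^4 + 39*g^3 + 6*g^2 - 19*g - 2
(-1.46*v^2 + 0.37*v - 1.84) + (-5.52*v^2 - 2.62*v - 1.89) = -6.98*v^2 - 2.25*v - 3.73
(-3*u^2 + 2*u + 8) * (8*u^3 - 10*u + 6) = -24*u^5 + 16*u^4 + 94*u^3 - 38*u^2 - 68*u + 48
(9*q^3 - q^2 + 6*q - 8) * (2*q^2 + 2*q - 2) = 18*q^5 + 16*q^4 - 8*q^3 - 2*q^2 - 28*q + 16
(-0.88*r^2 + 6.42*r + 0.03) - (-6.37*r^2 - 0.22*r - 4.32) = 5.49*r^2 + 6.64*r + 4.35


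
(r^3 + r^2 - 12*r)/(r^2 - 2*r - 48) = r*(-r^2 - r + 12)/(-r^2 + 2*r + 48)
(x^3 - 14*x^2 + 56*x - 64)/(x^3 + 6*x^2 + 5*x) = (x^3 - 14*x^2 + 56*x - 64)/(x*(x^2 + 6*x + 5))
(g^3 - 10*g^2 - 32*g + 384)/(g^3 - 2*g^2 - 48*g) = (g - 8)/g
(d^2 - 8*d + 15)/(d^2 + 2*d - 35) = (d - 3)/(d + 7)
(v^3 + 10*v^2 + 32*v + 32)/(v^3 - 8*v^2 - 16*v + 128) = (v^2 + 6*v + 8)/(v^2 - 12*v + 32)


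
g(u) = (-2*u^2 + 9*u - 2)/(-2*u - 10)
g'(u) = (9 - 4*u)/(-2*u - 10) + 2*(-2*u^2 + 9*u - 2)/(-2*u - 10)^2 = (u^2 + 10*u - 47/2)/(u^2 + 10*u + 25)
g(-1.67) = 3.39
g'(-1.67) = -3.37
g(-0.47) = 0.74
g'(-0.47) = -1.36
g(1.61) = -0.55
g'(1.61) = -0.11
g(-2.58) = 7.96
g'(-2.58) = -7.28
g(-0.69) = 1.06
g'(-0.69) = -1.61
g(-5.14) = -361.07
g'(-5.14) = -2473.49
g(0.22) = 0.01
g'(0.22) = -0.78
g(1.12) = -0.46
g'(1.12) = -0.29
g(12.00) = 5.35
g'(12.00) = 0.83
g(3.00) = -0.44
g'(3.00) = 0.24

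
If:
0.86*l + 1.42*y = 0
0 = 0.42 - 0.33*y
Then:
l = -2.10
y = 1.27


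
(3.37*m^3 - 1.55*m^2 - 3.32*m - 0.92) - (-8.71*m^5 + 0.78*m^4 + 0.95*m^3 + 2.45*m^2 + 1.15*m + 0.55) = 8.71*m^5 - 0.78*m^4 + 2.42*m^3 - 4.0*m^2 - 4.47*m - 1.47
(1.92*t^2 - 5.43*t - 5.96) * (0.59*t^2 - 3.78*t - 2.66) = 1.1328*t^4 - 10.4613*t^3 + 11.9018*t^2 + 36.9726*t + 15.8536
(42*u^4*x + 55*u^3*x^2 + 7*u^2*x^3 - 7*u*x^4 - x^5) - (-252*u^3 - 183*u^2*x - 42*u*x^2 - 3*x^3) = 42*u^4*x + 55*u^3*x^2 + 252*u^3 + 7*u^2*x^3 + 183*u^2*x - 7*u*x^4 + 42*u*x^2 - x^5 + 3*x^3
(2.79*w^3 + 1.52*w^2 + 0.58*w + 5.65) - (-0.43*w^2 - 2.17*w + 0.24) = 2.79*w^3 + 1.95*w^2 + 2.75*w + 5.41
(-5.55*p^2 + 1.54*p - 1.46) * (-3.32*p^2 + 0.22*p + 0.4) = 18.426*p^4 - 6.3338*p^3 + 2.966*p^2 + 0.2948*p - 0.584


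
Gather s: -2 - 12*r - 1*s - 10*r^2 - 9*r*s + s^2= -10*r^2 - 12*r + s^2 + s*(-9*r - 1) - 2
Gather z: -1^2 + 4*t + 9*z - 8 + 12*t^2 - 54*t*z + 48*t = 12*t^2 + 52*t + z*(9 - 54*t) - 9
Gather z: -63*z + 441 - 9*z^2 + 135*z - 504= -9*z^2 + 72*z - 63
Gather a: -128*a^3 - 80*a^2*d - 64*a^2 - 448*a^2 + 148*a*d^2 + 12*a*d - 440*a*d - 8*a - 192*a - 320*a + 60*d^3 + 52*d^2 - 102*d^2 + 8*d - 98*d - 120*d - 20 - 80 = -128*a^3 + a^2*(-80*d - 512) + a*(148*d^2 - 428*d - 520) + 60*d^3 - 50*d^2 - 210*d - 100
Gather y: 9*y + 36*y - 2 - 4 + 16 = 45*y + 10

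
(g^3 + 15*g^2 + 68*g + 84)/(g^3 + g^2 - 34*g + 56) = (g^2 + 8*g + 12)/(g^2 - 6*g + 8)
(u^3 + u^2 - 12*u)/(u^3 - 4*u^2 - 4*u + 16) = u*(u^2 + u - 12)/(u^3 - 4*u^2 - 4*u + 16)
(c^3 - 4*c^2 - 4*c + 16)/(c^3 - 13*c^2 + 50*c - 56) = (c + 2)/(c - 7)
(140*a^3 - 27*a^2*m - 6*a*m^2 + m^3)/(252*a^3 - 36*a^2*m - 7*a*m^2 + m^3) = (20*a^2 - a*m - m^2)/(36*a^2 - m^2)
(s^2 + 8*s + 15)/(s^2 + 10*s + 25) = (s + 3)/(s + 5)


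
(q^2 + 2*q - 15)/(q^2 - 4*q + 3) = (q + 5)/(q - 1)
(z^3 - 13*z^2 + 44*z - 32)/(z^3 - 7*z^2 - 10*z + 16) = (z - 4)/(z + 2)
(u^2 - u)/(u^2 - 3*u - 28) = u*(1 - u)/(-u^2 + 3*u + 28)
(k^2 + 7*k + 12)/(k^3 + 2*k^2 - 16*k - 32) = (k + 3)/(k^2 - 2*k - 8)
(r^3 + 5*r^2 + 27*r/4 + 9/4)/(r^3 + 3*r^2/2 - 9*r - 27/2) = (r + 1/2)/(r - 3)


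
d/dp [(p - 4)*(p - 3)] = 2*p - 7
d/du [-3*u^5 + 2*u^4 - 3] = u^3*(8 - 15*u)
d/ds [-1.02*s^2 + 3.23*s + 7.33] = 3.23 - 2.04*s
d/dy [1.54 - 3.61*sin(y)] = -3.61*cos(y)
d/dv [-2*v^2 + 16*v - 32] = 16 - 4*v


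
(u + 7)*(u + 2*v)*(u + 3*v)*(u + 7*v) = u^4 + 12*u^3*v + 7*u^3 + 41*u^2*v^2 + 84*u^2*v + 42*u*v^3 + 287*u*v^2 + 294*v^3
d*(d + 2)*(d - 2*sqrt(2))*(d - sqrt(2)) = d^4 - 3*sqrt(2)*d^3 + 2*d^3 - 6*sqrt(2)*d^2 + 4*d^2 + 8*d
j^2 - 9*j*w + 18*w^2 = (j - 6*w)*(j - 3*w)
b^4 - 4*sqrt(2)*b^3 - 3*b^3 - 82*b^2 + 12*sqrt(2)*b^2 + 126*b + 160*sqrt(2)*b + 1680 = (b - 8)*(b + 5)*(b - 7*sqrt(2))*(b + 3*sqrt(2))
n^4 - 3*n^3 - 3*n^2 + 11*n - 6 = (n - 3)*(n - 1)^2*(n + 2)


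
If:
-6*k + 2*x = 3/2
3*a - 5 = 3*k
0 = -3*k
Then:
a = 5/3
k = 0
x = 3/4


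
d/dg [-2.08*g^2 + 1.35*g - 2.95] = 1.35 - 4.16*g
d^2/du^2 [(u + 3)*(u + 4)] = 2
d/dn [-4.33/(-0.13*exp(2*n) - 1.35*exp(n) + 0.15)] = (-1.1258*exp(n) - 5.8455)*exp(n)/(0.13*exp(2*n) + 1.35*exp(n) - 0.15)^2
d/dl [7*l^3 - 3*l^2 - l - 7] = 21*l^2 - 6*l - 1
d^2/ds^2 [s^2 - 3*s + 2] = 2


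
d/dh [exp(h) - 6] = exp(h)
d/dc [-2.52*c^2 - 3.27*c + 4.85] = -5.04*c - 3.27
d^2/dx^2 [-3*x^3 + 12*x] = -18*x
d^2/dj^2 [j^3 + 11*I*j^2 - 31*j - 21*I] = 6*j + 22*I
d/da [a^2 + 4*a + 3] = 2*a + 4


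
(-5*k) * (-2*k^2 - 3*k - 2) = 10*k^3 + 15*k^2 + 10*k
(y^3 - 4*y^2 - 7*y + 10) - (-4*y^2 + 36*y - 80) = y^3 - 43*y + 90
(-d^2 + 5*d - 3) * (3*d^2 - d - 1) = -3*d^4 + 16*d^3 - 13*d^2 - 2*d + 3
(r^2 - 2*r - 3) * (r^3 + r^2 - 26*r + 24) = r^5 - r^4 - 31*r^3 + 73*r^2 + 30*r - 72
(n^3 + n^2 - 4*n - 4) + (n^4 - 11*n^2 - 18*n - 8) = n^4 + n^3 - 10*n^2 - 22*n - 12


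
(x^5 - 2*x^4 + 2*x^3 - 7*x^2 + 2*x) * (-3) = -3*x^5 + 6*x^4 - 6*x^3 + 21*x^2 - 6*x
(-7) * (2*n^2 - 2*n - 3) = -14*n^2 + 14*n + 21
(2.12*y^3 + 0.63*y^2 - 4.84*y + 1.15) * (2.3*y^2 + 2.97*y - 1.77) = 4.876*y^5 + 7.7454*y^4 - 13.0133*y^3 - 12.8449*y^2 + 11.9823*y - 2.0355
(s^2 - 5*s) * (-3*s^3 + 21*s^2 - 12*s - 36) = -3*s^5 + 36*s^4 - 117*s^3 + 24*s^2 + 180*s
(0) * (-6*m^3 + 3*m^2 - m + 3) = 0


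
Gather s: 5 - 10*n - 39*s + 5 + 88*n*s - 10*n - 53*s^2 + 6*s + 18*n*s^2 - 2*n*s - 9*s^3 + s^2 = -20*n - 9*s^3 + s^2*(18*n - 52) + s*(86*n - 33) + 10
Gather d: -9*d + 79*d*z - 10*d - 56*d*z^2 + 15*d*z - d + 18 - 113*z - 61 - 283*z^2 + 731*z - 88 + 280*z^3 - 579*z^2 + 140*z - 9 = d*(-56*z^2 + 94*z - 20) + 280*z^3 - 862*z^2 + 758*z - 140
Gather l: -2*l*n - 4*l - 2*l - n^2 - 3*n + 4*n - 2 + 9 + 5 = l*(-2*n - 6) - n^2 + n + 12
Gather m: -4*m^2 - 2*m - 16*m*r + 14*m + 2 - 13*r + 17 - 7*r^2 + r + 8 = -4*m^2 + m*(12 - 16*r) - 7*r^2 - 12*r + 27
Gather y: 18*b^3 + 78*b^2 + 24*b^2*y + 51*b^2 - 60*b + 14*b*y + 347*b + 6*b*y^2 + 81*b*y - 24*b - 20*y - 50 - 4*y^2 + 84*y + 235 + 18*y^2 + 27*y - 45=18*b^3 + 129*b^2 + 263*b + y^2*(6*b + 14) + y*(24*b^2 + 95*b + 91) + 140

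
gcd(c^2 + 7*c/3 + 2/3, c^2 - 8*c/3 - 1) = c + 1/3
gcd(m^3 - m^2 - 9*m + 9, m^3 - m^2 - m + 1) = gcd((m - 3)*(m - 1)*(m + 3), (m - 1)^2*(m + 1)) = m - 1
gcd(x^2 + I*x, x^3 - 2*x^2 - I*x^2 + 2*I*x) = x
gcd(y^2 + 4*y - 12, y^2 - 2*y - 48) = y + 6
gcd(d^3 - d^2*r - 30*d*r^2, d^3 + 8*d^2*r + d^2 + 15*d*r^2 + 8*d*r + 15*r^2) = d + 5*r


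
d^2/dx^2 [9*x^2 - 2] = 18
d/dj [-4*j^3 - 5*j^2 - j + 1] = -12*j^2 - 10*j - 1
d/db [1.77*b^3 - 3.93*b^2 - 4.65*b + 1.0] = 5.31*b^2 - 7.86*b - 4.65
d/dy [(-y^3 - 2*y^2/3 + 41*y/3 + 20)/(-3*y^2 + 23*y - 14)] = (9*y^4 - 138*y^3 + 203*y^2 + 416*y - 1954)/(3*(9*y^4 - 138*y^3 + 613*y^2 - 644*y + 196))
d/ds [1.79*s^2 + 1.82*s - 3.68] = 3.58*s + 1.82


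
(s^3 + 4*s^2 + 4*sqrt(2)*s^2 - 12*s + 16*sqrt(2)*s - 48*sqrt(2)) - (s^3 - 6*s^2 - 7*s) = 4*sqrt(2)*s^2 + 10*s^2 - 5*s + 16*sqrt(2)*s - 48*sqrt(2)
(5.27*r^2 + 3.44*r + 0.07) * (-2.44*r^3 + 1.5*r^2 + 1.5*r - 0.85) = -12.8588*r^5 - 0.4886*r^4 + 12.8942*r^3 + 0.785500000000001*r^2 - 2.819*r - 0.0595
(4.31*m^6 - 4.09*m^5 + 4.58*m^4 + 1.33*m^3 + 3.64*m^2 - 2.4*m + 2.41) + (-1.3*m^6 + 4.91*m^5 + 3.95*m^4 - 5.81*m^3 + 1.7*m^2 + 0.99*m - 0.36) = 3.01*m^6 + 0.82*m^5 + 8.53*m^4 - 4.48*m^3 + 5.34*m^2 - 1.41*m + 2.05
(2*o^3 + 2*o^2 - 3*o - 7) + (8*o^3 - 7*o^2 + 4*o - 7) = 10*o^3 - 5*o^2 + o - 14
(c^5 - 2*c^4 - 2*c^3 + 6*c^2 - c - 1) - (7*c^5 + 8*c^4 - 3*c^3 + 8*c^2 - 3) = -6*c^5 - 10*c^4 + c^3 - 2*c^2 - c + 2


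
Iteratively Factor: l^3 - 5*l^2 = (l)*(l^2 - 5*l) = l*(l - 5)*(l)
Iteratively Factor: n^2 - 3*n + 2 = (n - 1)*(n - 2)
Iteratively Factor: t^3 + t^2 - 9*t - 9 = (t - 3)*(t^2 + 4*t + 3) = (t - 3)*(t + 3)*(t + 1)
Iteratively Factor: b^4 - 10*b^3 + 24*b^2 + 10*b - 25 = (b - 5)*(b^3 - 5*b^2 - b + 5) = (b - 5)^2*(b^2 - 1) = (b - 5)^2*(b + 1)*(b - 1)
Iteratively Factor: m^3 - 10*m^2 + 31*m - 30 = (m - 3)*(m^2 - 7*m + 10) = (m - 3)*(m - 2)*(m - 5)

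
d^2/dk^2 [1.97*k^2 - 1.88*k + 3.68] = 3.94000000000000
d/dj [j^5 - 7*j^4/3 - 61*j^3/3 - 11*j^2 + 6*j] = 5*j^4 - 28*j^3/3 - 61*j^2 - 22*j + 6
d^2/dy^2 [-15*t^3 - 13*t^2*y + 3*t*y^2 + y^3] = 6*t + 6*y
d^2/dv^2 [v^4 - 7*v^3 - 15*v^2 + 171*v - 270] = 12*v^2 - 42*v - 30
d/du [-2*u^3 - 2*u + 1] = -6*u^2 - 2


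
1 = 1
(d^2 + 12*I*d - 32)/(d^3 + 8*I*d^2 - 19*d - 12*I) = (d + 8*I)/(d^2 + 4*I*d - 3)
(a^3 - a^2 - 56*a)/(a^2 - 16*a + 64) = a*(a + 7)/(a - 8)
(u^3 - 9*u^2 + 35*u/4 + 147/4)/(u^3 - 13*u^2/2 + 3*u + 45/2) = (2*u^2 - 21*u + 49)/(2*(u^2 - 8*u + 15))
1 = 1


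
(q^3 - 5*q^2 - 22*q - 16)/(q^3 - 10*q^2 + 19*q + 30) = (q^2 - 6*q - 16)/(q^2 - 11*q + 30)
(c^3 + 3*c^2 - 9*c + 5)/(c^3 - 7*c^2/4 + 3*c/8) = 8*(c^3 + 3*c^2 - 9*c + 5)/(c*(8*c^2 - 14*c + 3))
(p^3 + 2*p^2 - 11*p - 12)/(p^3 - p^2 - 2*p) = (p^2 + p - 12)/(p*(p - 2))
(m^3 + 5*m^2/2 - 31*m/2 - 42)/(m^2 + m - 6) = (m^2 - m/2 - 14)/(m - 2)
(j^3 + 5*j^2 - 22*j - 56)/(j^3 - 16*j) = (j^2 + 9*j + 14)/(j*(j + 4))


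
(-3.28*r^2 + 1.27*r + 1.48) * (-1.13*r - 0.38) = 3.7064*r^3 - 0.1887*r^2 - 2.155*r - 0.5624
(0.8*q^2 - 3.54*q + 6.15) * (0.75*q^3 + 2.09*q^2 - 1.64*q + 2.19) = 0.6*q^5 - 0.983*q^4 - 4.0981*q^3 + 20.4111*q^2 - 17.8386*q + 13.4685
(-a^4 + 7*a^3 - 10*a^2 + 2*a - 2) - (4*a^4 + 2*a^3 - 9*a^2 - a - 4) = -5*a^4 + 5*a^3 - a^2 + 3*a + 2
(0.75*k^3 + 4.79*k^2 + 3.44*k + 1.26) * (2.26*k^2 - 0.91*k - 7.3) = 1.695*k^5 + 10.1429*k^4 - 2.0595*k^3 - 35.2498*k^2 - 26.2586*k - 9.198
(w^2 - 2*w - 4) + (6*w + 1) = w^2 + 4*w - 3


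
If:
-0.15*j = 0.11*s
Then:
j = -0.733333333333333*s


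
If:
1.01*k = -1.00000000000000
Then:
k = -0.99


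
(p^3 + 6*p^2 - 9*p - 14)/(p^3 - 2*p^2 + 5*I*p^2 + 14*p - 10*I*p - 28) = (p^2 + 8*p + 7)/(p^2 + 5*I*p + 14)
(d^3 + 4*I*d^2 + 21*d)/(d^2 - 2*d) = (d^2 + 4*I*d + 21)/(d - 2)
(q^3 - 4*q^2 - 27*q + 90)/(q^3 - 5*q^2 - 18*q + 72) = (q + 5)/(q + 4)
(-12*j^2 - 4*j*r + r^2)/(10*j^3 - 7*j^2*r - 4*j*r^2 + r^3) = (-6*j + r)/(5*j^2 - 6*j*r + r^2)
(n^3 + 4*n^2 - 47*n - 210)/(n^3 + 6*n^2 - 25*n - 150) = (n - 7)/(n - 5)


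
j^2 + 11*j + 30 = (j + 5)*(j + 6)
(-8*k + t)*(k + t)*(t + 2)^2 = -8*k^2*t^2 - 32*k^2*t - 32*k^2 - 7*k*t^3 - 28*k*t^2 - 28*k*t + t^4 + 4*t^3 + 4*t^2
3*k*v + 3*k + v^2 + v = (3*k + v)*(v + 1)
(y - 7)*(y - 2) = y^2 - 9*y + 14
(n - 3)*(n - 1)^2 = n^3 - 5*n^2 + 7*n - 3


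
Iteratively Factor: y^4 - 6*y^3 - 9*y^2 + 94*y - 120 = (y + 4)*(y^3 - 10*y^2 + 31*y - 30) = (y - 2)*(y + 4)*(y^2 - 8*y + 15) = (y - 3)*(y - 2)*(y + 4)*(y - 5)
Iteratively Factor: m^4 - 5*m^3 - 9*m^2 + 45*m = (m - 5)*(m^3 - 9*m) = (m - 5)*(m - 3)*(m^2 + 3*m) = m*(m - 5)*(m - 3)*(m + 3)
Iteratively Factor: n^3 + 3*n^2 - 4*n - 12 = (n - 2)*(n^2 + 5*n + 6) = (n - 2)*(n + 2)*(n + 3)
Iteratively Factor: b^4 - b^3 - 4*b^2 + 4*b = (b - 1)*(b^3 - 4*b) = (b - 1)*(b + 2)*(b^2 - 2*b) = (b - 2)*(b - 1)*(b + 2)*(b)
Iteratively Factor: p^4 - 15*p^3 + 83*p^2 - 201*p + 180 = (p - 5)*(p^3 - 10*p^2 + 33*p - 36) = (p - 5)*(p - 3)*(p^2 - 7*p + 12) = (p - 5)*(p - 4)*(p - 3)*(p - 3)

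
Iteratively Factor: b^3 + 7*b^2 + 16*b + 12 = (b + 2)*(b^2 + 5*b + 6) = (b + 2)*(b + 3)*(b + 2)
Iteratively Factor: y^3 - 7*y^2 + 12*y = (y - 4)*(y^2 - 3*y) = (y - 4)*(y - 3)*(y)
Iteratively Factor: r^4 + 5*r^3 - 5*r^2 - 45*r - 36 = (r - 3)*(r^3 + 8*r^2 + 19*r + 12) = (r - 3)*(r + 1)*(r^2 + 7*r + 12) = (r - 3)*(r + 1)*(r + 4)*(r + 3)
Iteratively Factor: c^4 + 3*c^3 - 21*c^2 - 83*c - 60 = (c - 5)*(c^3 + 8*c^2 + 19*c + 12) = (c - 5)*(c + 3)*(c^2 + 5*c + 4) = (c - 5)*(c + 1)*(c + 3)*(c + 4)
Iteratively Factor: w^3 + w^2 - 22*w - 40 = (w + 2)*(w^2 - w - 20) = (w + 2)*(w + 4)*(w - 5)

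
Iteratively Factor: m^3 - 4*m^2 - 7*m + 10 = (m + 2)*(m^2 - 6*m + 5) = (m - 5)*(m + 2)*(m - 1)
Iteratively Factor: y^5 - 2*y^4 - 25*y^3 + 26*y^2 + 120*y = (y - 3)*(y^4 + y^3 - 22*y^2 - 40*y) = (y - 3)*(y + 4)*(y^3 - 3*y^2 - 10*y) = (y - 5)*(y - 3)*(y + 4)*(y^2 + 2*y) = y*(y - 5)*(y - 3)*(y + 4)*(y + 2)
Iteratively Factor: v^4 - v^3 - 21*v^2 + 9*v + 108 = (v - 4)*(v^3 + 3*v^2 - 9*v - 27) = (v - 4)*(v + 3)*(v^2 - 9) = (v - 4)*(v - 3)*(v + 3)*(v + 3)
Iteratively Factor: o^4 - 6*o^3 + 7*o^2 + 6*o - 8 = (o - 4)*(o^3 - 2*o^2 - o + 2) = (o - 4)*(o - 2)*(o^2 - 1) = (o - 4)*(o - 2)*(o - 1)*(o + 1)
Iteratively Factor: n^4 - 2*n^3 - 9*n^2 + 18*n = (n - 3)*(n^3 + n^2 - 6*n) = n*(n - 3)*(n^2 + n - 6) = n*(n - 3)*(n - 2)*(n + 3)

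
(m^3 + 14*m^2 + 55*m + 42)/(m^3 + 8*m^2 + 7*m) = (m + 6)/m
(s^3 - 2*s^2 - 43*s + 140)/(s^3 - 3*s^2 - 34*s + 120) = (s + 7)/(s + 6)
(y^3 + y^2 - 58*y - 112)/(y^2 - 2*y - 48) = (y^2 + 9*y + 14)/(y + 6)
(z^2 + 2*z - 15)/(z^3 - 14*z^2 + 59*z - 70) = (z^2 + 2*z - 15)/(z^3 - 14*z^2 + 59*z - 70)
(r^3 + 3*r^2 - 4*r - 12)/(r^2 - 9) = (r^2 - 4)/(r - 3)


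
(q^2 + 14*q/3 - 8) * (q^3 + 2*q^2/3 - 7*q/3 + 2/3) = q^5 + 16*q^4/3 - 65*q^3/9 - 140*q^2/9 + 196*q/9 - 16/3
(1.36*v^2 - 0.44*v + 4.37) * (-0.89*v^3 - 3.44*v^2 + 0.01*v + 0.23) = -1.2104*v^5 - 4.2868*v^4 - 2.3621*v^3 - 14.7244*v^2 - 0.0575*v + 1.0051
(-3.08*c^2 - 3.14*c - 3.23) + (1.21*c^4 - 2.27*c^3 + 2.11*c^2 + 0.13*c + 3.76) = 1.21*c^4 - 2.27*c^3 - 0.97*c^2 - 3.01*c + 0.53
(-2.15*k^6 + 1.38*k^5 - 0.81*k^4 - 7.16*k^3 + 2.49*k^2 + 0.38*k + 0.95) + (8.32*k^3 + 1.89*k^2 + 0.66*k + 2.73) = -2.15*k^6 + 1.38*k^5 - 0.81*k^4 + 1.16*k^3 + 4.38*k^2 + 1.04*k + 3.68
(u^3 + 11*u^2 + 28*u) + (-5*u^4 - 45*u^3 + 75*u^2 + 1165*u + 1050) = -5*u^4 - 44*u^3 + 86*u^2 + 1193*u + 1050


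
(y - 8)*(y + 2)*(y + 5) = y^3 - y^2 - 46*y - 80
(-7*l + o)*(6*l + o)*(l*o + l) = -42*l^3*o - 42*l^3 - l^2*o^2 - l^2*o + l*o^3 + l*o^2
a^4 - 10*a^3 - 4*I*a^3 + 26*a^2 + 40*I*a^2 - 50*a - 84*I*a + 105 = (a - 7)*(a - 3)*(a - 5*I)*(a + I)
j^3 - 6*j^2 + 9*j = j*(j - 3)^2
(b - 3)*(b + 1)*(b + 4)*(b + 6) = b^4 + 8*b^3 + b^2 - 78*b - 72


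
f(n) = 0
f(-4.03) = 0.00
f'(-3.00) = 0.00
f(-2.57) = 0.00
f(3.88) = 0.00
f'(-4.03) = 0.00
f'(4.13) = 0.00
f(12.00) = 0.00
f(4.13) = 0.00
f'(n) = 0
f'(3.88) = 0.00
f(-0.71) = 0.00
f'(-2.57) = 0.00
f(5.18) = 0.00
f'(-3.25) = 0.00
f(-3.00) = 0.00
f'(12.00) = 0.00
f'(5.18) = 0.00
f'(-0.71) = 0.00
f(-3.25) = 0.00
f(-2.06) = 0.00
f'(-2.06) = 0.00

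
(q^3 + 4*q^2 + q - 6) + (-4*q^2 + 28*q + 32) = q^3 + 29*q + 26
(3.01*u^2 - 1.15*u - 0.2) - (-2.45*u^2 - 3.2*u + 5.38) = 5.46*u^2 + 2.05*u - 5.58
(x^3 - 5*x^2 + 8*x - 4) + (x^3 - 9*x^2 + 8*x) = 2*x^3 - 14*x^2 + 16*x - 4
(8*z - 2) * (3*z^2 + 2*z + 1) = 24*z^3 + 10*z^2 + 4*z - 2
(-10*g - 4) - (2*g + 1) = -12*g - 5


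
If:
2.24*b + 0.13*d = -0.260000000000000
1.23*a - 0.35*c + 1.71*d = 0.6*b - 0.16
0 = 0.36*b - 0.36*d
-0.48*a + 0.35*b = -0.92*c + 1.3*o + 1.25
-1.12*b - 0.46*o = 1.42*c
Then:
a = 0.07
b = -0.11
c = 0.34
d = -0.11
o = -0.78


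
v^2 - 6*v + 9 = (v - 3)^2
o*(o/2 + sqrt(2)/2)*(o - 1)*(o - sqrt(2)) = o^4/2 - o^3/2 - o^2 + o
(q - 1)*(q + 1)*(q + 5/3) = q^3 + 5*q^2/3 - q - 5/3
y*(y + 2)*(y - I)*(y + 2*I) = y^4 + 2*y^3 + I*y^3 + 2*y^2 + 2*I*y^2 + 4*y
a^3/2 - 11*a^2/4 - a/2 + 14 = (a/2 + 1)*(a - 4)*(a - 7/2)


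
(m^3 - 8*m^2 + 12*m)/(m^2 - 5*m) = (m^2 - 8*m + 12)/(m - 5)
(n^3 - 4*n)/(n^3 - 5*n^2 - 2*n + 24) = n*(n - 2)/(n^2 - 7*n + 12)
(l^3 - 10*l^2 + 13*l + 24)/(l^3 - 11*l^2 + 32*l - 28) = (l^3 - 10*l^2 + 13*l + 24)/(l^3 - 11*l^2 + 32*l - 28)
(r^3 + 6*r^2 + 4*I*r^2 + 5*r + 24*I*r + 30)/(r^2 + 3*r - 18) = (r^2 + 4*I*r + 5)/(r - 3)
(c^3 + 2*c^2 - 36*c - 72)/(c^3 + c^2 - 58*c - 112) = (c^2 - 36)/(c^2 - c - 56)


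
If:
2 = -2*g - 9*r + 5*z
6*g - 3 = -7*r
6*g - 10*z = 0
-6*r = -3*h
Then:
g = 41/61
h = -18/61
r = -9/61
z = 123/305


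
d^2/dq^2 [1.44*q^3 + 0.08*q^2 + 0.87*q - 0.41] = 8.64*q + 0.16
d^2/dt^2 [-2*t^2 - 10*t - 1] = -4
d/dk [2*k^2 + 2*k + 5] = 4*k + 2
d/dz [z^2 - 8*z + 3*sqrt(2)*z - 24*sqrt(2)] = 2*z - 8 + 3*sqrt(2)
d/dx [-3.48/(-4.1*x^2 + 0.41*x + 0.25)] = (1.4268 - 28.536*x)/(-4.1*x^2 + 0.41*x + 0.25)^2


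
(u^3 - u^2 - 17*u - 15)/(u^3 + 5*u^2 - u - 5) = (u^2 - 2*u - 15)/(u^2 + 4*u - 5)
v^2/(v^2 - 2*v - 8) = v^2/(v^2 - 2*v - 8)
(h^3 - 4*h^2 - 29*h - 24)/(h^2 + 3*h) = h - 7 - 8/h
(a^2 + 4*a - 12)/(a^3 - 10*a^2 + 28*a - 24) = (a + 6)/(a^2 - 8*a + 12)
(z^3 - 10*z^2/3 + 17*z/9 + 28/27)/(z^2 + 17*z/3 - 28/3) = (z^2 - 2*z - 7/9)/(z + 7)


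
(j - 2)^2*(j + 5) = j^3 + j^2 - 16*j + 20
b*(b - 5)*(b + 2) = b^3 - 3*b^2 - 10*b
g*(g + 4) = g^2 + 4*g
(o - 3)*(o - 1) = o^2 - 4*o + 3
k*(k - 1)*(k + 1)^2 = k^4 + k^3 - k^2 - k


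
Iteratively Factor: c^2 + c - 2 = (c - 1)*(c + 2)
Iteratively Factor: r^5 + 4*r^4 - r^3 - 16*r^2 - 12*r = (r)*(r^4 + 4*r^3 - r^2 - 16*r - 12) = r*(r + 1)*(r^3 + 3*r^2 - 4*r - 12) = r*(r - 2)*(r + 1)*(r^2 + 5*r + 6) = r*(r - 2)*(r + 1)*(r + 2)*(r + 3)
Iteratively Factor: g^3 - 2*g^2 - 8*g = (g - 4)*(g^2 + 2*g) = (g - 4)*(g + 2)*(g)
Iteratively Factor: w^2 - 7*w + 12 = (w - 3)*(w - 4)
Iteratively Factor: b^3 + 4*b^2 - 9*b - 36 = (b + 4)*(b^2 - 9) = (b - 3)*(b + 4)*(b + 3)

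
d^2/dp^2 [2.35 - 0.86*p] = 0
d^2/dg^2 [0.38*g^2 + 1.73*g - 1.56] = 0.760000000000000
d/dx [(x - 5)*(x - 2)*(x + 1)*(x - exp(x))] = -x^3*exp(x) + 4*x^3 + 3*x^2*exp(x) - 18*x^2 + 9*x*exp(x) + 6*x - 13*exp(x) + 10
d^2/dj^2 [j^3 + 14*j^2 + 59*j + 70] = 6*j + 28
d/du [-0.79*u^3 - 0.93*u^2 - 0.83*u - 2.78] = -2.37*u^2 - 1.86*u - 0.83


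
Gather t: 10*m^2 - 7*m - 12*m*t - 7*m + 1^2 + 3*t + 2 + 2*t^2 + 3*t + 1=10*m^2 - 14*m + 2*t^2 + t*(6 - 12*m) + 4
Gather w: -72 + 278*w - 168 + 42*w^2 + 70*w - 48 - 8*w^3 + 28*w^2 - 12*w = -8*w^3 + 70*w^2 + 336*w - 288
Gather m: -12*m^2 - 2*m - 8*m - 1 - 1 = -12*m^2 - 10*m - 2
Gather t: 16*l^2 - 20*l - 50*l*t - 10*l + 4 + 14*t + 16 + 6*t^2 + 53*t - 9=16*l^2 - 30*l + 6*t^2 + t*(67 - 50*l) + 11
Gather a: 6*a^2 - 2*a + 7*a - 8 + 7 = 6*a^2 + 5*a - 1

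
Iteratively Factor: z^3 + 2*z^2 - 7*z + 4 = (z - 1)*(z^2 + 3*z - 4) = (z - 1)*(z + 4)*(z - 1)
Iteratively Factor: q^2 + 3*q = (q)*(q + 3)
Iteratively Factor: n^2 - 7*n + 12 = (n - 4)*(n - 3)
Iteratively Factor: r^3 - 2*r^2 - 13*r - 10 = (r + 1)*(r^2 - 3*r - 10) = (r + 1)*(r + 2)*(r - 5)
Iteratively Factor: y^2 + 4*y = (y)*(y + 4)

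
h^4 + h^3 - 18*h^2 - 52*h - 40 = (h - 5)*(h + 2)^3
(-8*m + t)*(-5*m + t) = 40*m^2 - 13*m*t + t^2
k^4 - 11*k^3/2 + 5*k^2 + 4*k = k*(k - 4)*(k - 2)*(k + 1/2)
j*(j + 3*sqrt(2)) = j^2 + 3*sqrt(2)*j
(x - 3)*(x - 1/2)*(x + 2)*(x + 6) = x^4 + 9*x^3/2 - 29*x^2/2 - 30*x + 18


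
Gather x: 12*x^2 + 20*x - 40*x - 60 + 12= 12*x^2 - 20*x - 48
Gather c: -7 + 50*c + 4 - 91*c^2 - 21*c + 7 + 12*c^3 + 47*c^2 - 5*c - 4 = 12*c^3 - 44*c^2 + 24*c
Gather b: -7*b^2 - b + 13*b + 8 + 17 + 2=-7*b^2 + 12*b + 27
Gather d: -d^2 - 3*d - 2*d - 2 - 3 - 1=-d^2 - 5*d - 6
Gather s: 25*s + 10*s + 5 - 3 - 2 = 35*s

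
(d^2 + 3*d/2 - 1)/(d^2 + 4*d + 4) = (d - 1/2)/(d + 2)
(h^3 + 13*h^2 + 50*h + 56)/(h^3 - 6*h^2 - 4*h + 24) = (h^2 + 11*h + 28)/(h^2 - 8*h + 12)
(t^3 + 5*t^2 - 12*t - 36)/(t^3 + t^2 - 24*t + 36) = (t + 2)/(t - 2)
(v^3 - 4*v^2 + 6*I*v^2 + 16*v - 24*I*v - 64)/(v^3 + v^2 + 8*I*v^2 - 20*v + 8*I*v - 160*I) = (v - 2*I)/(v + 5)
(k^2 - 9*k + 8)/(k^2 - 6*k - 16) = (k - 1)/(k + 2)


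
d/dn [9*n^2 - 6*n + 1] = 18*n - 6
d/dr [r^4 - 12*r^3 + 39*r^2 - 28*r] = 4*r^3 - 36*r^2 + 78*r - 28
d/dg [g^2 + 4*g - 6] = 2*g + 4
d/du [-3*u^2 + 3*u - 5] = 3 - 6*u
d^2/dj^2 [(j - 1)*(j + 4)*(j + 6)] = 6*j + 18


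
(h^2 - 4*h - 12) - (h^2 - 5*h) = h - 12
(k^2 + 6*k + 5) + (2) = k^2 + 6*k + 7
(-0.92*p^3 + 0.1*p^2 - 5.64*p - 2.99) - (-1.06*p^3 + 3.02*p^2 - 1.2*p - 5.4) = 0.14*p^3 - 2.92*p^2 - 4.44*p + 2.41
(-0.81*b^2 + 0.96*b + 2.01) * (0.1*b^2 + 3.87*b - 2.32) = -0.081*b^4 - 3.0387*b^3 + 5.7954*b^2 + 5.5515*b - 4.6632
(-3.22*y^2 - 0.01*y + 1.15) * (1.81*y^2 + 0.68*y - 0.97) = -5.8282*y^4 - 2.2077*y^3 + 5.1981*y^2 + 0.7917*y - 1.1155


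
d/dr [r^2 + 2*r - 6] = 2*r + 2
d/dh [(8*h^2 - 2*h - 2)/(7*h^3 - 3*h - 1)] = 2*((1 - 8*h)*(-7*h^3 + 3*h + 1) + 3*(7*h^2 - 1)*(-4*h^2 + h + 1))/(-7*h^3 + 3*h + 1)^2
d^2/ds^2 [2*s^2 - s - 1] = 4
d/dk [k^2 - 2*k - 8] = 2*k - 2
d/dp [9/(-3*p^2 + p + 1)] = 9*(6*p - 1)/(-3*p^2 + p + 1)^2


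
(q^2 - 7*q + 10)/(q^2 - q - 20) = (q - 2)/(q + 4)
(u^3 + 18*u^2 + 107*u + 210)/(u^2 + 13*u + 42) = u + 5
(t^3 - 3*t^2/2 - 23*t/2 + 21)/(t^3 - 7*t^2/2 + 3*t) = (2*t^2 + t - 21)/(t*(2*t - 3))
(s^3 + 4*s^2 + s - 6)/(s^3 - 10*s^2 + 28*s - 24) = (s^3 + 4*s^2 + s - 6)/(s^3 - 10*s^2 + 28*s - 24)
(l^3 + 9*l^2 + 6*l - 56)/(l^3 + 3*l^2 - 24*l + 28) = (l + 4)/(l - 2)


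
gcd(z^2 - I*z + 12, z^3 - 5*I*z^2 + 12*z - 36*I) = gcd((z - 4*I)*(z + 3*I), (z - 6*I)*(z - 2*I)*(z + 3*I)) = z + 3*I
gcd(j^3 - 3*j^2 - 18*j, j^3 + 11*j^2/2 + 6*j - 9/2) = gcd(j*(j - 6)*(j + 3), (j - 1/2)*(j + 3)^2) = j + 3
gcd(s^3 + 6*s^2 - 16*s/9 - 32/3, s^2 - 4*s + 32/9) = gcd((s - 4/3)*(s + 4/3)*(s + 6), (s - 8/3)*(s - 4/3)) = s - 4/3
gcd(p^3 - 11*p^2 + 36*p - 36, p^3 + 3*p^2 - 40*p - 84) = p - 6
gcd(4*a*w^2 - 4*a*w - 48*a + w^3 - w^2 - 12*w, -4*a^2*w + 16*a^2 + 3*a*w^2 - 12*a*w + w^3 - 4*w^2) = 4*a*w - 16*a + w^2 - 4*w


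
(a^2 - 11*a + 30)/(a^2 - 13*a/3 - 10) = 3*(a - 5)/(3*a + 5)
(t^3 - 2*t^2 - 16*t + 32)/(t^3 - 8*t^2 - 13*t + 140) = (t^2 - 6*t + 8)/(t^2 - 12*t + 35)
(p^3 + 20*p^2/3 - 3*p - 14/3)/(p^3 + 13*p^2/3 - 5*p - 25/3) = (3*p^3 + 20*p^2 - 9*p - 14)/(3*p^3 + 13*p^2 - 15*p - 25)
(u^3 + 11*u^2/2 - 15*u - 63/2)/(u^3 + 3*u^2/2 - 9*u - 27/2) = (u + 7)/(u + 3)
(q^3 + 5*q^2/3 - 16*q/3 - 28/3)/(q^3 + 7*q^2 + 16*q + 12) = (q - 7/3)/(q + 3)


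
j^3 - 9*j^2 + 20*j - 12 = (j - 6)*(j - 2)*(j - 1)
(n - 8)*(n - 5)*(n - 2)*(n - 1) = n^4 - 16*n^3 + 81*n^2 - 146*n + 80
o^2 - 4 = (o - 2)*(o + 2)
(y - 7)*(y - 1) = y^2 - 8*y + 7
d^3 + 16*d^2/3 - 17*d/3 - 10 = (d - 5/3)*(d + 1)*(d + 6)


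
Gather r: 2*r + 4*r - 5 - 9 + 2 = 6*r - 12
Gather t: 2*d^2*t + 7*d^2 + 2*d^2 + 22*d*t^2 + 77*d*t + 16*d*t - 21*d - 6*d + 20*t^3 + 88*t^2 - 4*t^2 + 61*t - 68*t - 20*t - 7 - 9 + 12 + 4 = 9*d^2 - 27*d + 20*t^3 + t^2*(22*d + 84) + t*(2*d^2 + 93*d - 27)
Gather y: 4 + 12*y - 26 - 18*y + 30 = 8 - 6*y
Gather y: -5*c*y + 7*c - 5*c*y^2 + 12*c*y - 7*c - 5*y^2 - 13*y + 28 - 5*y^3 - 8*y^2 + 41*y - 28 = -5*y^3 + y^2*(-5*c - 13) + y*(7*c + 28)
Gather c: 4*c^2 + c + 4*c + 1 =4*c^2 + 5*c + 1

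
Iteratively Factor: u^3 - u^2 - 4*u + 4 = (u - 1)*(u^2 - 4) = (u - 1)*(u + 2)*(u - 2)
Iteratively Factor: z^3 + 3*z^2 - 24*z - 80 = (z + 4)*(z^2 - z - 20) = (z - 5)*(z + 4)*(z + 4)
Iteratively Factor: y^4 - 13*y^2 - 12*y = (y)*(y^3 - 13*y - 12) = y*(y + 3)*(y^2 - 3*y - 4) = y*(y + 1)*(y + 3)*(y - 4)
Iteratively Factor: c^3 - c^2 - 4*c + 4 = (c + 2)*(c^2 - 3*c + 2) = (c - 2)*(c + 2)*(c - 1)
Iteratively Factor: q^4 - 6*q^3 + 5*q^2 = (q)*(q^3 - 6*q^2 + 5*q) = q*(q - 5)*(q^2 - q) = q^2*(q - 5)*(q - 1)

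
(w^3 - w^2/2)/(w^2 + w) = w*(2*w - 1)/(2*(w + 1))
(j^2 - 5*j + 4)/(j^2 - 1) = (j - 4)/(j + 1)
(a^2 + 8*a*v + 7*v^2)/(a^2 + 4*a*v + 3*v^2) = (a + 7*v)/(a + 3*v)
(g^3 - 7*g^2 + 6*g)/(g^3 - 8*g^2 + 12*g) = (g - 1)/(g - 2)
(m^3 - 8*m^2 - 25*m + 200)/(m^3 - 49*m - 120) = (m - 5)/(m + 3)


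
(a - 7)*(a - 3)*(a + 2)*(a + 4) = a^4 - 4*a^3 - 31*a^2 + 46*a + 168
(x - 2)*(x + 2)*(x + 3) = x^3 + 3*x^2 - 4*x - 12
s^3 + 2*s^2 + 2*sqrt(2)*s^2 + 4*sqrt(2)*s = s*(s + 2)*(s + 2*sqrt(2))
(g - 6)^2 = g^2 - 12*g + 36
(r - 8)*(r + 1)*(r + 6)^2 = r^4 + 5*r^3 - 56*r^2 - 348*r - 288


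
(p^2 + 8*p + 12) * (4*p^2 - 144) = 4*p^4 + 32*p^3 - 96*p^2 - 1152*p - 1728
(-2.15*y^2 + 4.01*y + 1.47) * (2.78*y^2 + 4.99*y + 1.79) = -5.977*y^4 + 0.419299999999998*y^3 + 20.248*y^2 + 14.5132*y + 2.6313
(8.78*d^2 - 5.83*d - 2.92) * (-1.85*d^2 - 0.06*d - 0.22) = -16.243*d^4 + 10.2587*d^3 + 3.8202*d^2 + 1.4578*d + 0.6424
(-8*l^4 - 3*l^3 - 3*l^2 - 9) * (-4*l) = 32*l^5 + 12*l^4 + 12*l^3 + 36*l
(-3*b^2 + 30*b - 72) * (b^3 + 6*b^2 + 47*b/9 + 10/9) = -3*b^5 + 12*b^4 + 277*b^3/3 - 836*b^2/3 - 1028*b/3 - 80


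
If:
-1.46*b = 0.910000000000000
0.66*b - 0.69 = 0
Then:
No Solution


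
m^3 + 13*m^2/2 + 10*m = m*(m + 5/2)*(m + 4)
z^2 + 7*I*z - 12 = (z + 3*I)*(z + 4*I)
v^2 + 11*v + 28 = (v + 4)*(v + 7)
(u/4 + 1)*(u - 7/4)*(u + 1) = u^3/4 + 13*u^2/16 - 19*u/16 - 7/4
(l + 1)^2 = l^2 + 2*l + 1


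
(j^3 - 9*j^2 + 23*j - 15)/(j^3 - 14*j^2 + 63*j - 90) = (j - 1)/(j - 6)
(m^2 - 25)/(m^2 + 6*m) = (m^2 - 25)/(m*(m + 6))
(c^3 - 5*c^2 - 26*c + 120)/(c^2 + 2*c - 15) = (c^2 - 10*c + 24)/(c - 3)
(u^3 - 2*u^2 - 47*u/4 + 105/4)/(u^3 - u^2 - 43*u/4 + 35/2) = (u - 3)/(u - 2)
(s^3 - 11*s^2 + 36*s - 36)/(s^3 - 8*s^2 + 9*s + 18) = (s - 2)/(s + 1)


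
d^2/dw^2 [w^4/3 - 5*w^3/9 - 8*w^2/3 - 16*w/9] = 4*w^2 - 10*w/3 - 16/3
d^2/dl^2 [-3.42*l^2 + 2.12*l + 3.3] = -6.84000000000000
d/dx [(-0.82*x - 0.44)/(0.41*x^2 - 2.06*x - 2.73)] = (0.3362*x^2 + 0.3608*x + 1.3322)/(0.1681*x^4 - 1.6892*x^3 + 2.005*x^2 + 11.2476*x + 7.4529)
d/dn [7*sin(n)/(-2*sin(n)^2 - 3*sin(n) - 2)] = -14*cos(n)^3/(3*sin(n) - cos(2*n) + 3)^2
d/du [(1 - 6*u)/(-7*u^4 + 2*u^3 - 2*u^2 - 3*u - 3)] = (-126*u^4 + 52*u^3 - 18*u^2 + 4*u + 21)/(49*u^8 - 28*u^7 + 32*u^6 + 34*u^5 + 34*u^4 + 21*u^2 + 18*u + 9)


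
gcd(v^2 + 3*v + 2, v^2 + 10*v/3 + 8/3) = v + 2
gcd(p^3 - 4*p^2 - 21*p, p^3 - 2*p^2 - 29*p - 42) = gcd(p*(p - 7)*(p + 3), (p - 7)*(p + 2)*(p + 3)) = p^2 - 4*p - 21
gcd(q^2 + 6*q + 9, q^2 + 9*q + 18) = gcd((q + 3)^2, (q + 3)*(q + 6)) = q + 3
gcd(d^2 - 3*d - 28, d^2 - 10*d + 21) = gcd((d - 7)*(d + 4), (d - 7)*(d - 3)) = d - 7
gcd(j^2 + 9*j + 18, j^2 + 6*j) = j + 6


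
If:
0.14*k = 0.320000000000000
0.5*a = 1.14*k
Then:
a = 5.21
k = 2.29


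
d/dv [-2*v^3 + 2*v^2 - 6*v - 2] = -6*v^2 + 4*v - 6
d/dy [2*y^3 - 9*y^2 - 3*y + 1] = 6*y^2 - 18*y - 3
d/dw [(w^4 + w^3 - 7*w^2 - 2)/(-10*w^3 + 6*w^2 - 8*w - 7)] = (-10*w^6 + 12*w^5 - 88*w^4 - 44*w^3 - 25*w^2 + 122*w - 16)/(100*w^6 - 120*w^5 + 196*w^4 + 44*w^3 - 20*w^2 + 112*w + 49)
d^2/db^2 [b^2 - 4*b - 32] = 2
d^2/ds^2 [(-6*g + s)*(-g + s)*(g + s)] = -12*g + 6*s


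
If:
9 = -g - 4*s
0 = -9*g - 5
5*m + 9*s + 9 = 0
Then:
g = -5/9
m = 2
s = -19/9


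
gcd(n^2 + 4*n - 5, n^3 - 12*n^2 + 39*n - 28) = n - 1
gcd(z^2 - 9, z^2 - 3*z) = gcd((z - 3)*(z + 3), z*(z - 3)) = z - 3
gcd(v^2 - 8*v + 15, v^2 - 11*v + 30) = v - 5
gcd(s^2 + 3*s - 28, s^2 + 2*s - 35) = s + 7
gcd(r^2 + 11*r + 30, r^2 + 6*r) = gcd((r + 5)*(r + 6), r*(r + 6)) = r + 6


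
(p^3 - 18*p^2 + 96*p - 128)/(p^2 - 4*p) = (p^3 - 18*p^2 + 96*p - 128)/(p*(p - 4))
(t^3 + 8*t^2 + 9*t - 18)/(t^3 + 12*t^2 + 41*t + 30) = (t^2 + 2*t - 3)/(t^2 + 6*t + 5)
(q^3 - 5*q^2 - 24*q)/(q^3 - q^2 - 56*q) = (q + 3)/(q + 7)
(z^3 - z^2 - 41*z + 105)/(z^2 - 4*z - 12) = (-z^3 + z^2 + 41*z - 105)/(-z^2 + 4*z + 12)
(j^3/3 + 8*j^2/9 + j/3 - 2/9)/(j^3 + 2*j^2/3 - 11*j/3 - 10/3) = (3*j^2 + 5*j - 2)/(3*(3*j^2 - j - 10))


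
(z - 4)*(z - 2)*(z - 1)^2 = z^4 - 8*z^3 + 21*z^2 - 22*z + 8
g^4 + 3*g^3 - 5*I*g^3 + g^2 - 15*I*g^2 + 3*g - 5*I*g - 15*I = (g + 3)*(g - 5*I)*(g - I)*(g + I)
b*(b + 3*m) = b^2 + 3*b*m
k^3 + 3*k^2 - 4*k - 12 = (k - 2)*(k + 2)*(k + 3)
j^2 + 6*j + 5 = (j + 1)*(j + 5)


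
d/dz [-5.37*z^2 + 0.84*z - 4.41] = 0.84 - 10.74*z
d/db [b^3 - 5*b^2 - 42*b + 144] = 3*b^2 - 10*b - 42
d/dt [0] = 0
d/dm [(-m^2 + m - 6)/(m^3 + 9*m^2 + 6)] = (3*m*(m + 6)*(m^2 - m + 6) + (1 - 2*m)*(m^3 + 9*m^2 + 6))/(m^3 + 9*m^2 + 6)^2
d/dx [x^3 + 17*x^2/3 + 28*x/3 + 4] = 3*x^2 + 34*x/3 + 28/3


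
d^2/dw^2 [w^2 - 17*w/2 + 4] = 2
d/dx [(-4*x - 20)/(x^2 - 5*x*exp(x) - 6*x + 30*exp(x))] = 4*(-x^2 + 5*x*exp(x) + 6*x - (x + 5)*(5*x*exp(x) - 2*x - 25*exp(x) + 6) - 30*exp(x))/(x^2 - 5*x*exp(x) - 6*x + 30*exp(x))^2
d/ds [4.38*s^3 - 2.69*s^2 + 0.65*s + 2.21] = 13.14*s^2 - 5.38*s + 0.65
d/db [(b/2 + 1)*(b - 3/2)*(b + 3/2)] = 3*b^2/2 + 2*b - 9/8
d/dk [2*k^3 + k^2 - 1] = 2*k*(3*k + 1)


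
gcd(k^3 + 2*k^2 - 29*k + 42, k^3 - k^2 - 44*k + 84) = k^2 + 5*k - 14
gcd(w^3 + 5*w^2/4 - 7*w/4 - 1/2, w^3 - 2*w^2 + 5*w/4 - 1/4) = w - 1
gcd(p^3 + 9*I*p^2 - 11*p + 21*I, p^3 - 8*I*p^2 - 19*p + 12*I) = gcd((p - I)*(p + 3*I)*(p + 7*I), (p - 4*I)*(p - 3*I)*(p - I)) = p - I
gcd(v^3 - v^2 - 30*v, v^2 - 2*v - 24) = v - 6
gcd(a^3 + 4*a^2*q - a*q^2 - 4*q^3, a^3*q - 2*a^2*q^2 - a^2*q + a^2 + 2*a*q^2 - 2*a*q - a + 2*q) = 1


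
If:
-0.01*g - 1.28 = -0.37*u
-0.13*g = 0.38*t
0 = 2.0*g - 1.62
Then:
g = 0.81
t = -0.28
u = 3.48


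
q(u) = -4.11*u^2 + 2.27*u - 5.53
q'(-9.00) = 76.25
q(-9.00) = -358.87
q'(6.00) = -47.05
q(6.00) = -139.87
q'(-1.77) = 16.82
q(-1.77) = -22.42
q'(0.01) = 2.19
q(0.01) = -5.51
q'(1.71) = -11.79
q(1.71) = -13.67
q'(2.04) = -14.50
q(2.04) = -18.00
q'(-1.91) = 17.97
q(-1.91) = -24.86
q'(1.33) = -8.66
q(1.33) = -9.78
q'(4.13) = -31.68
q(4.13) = -66.26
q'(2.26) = -16.31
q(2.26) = -21.39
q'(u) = 2.27 - 8.22*u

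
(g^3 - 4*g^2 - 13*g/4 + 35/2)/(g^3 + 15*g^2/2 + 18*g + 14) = (4*g^2 - 24*g + 35)/(2*(2*g^2 + 11*g + 14))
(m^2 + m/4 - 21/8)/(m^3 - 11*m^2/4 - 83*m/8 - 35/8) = (2*m - 3)/(2*m^2 - 9*m - 5)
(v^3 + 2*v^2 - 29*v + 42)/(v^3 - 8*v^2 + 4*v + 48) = (v^3 + 2*v^2 - 29*v + 42)/(v^3 - 8*v^2 + 4*v + 48)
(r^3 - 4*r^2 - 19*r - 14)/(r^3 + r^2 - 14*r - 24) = (r^2 - 6*r - 7)/(r^2 - r - 12)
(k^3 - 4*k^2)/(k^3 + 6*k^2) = (k - 4)/(k + 6)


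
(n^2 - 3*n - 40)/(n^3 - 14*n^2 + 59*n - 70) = (n^2 - 3*n - 40)/(n^3 - 14*n^2 + 59*n - 70)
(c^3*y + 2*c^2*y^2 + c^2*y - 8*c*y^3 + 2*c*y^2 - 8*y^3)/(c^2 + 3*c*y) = y*(c^3 + 2*c^2*y + c^2 - 8*c*y^2 + 2*c*y - 8*y^2)/(c*(c + 3*y))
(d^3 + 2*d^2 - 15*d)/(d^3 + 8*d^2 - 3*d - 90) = d/(d + 6)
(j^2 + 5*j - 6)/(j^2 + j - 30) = (j - 1)/(j - 5)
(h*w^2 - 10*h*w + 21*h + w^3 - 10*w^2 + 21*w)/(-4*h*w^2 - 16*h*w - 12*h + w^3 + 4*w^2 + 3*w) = (-h*w^2 + 10*h*w - 21*h - w^3 + 10*w^2 - 21*w)/(4*h*w^2 + 16*h*w + 12*h - w^3 - 4*w^2 - 3*w)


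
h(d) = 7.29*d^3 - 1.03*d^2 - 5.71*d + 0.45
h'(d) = 21.87*d^2 - 2.06*d - 5.71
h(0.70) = -1.55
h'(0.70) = 3.56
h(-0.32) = 1.93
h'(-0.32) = -2.81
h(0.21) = -0.73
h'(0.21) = -5.18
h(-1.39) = -13.18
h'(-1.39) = 39.41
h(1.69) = 23.05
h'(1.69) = 53.27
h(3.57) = 298.63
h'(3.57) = 265.67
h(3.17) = 204.22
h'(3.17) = 207.53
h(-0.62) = 1.86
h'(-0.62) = 3.97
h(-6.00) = -1577.01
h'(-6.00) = 793.97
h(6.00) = 1503.75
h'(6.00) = 769.25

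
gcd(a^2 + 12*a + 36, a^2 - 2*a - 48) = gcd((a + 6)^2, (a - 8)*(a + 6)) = a + 6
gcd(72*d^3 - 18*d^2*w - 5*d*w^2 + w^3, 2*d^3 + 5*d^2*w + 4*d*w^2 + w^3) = 1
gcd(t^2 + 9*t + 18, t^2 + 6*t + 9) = t + 3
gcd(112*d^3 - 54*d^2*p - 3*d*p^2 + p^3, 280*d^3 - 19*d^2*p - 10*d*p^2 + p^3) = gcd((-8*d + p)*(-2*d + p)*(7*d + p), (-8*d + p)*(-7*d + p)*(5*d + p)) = -8*d + p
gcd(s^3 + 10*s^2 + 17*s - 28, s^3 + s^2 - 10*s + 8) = s^2 + 3*s - 4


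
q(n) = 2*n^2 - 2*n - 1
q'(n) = 4*n - 2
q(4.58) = 31.79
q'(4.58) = 16.32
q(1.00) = -1.00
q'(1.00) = 2.00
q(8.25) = 118.62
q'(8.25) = 31.00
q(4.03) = 23.42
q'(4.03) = 14.12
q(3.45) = 15.90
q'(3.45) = 11.80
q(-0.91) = 2.48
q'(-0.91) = -5.64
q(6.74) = 76.38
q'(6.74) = 24.96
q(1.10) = -0.78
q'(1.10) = 2.40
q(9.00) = 143.00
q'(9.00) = 34.00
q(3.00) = 11.00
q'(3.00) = 10.00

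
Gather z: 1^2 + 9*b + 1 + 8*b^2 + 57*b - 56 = 8*b^2 + 66*b - 54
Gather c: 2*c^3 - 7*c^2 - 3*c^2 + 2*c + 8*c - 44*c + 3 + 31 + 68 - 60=2*c^3 - 10*c^2 - 34*c + 42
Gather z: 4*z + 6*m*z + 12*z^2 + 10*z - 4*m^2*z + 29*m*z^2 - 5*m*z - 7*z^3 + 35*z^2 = -7*z^3 + z^2*(29*m + 47) + z*(-4*m^2 + m + 14)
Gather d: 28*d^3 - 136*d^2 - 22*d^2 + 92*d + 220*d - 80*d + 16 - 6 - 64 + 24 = 28*d^3 - 158*d^2 + 232*d - 30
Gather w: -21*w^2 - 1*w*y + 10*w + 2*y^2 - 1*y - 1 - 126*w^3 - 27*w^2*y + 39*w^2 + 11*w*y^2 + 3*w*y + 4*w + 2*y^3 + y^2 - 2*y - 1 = -126*w^3 + w^2*(18 - 27*y) + w*(11*y^2 + 2*y + 14) + 2*y^3 + 3*y^2 - 3*y - 2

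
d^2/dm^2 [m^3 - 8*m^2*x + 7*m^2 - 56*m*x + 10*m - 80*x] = 6*m - 16*x + 14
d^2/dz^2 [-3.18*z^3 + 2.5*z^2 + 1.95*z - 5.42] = 5.0 - 19.08*z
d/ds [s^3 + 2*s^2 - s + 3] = 3*s^2 + 4*s - 1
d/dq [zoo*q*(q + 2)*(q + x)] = zoo*(q^2 + q*x + q + x)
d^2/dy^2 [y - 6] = 0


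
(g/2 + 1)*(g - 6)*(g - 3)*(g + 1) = g^4/2 - 3*g^3 - 7*g^2/2 + 18*g + 18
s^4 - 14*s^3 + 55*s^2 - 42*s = s*(s - 7)*(s - 6)*(s - 1)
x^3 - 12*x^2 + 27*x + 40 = (x - 8)*(x - 5)*(x + 1)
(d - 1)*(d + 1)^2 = d^3 + d^2 - d - 1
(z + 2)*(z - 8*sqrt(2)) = z^2 - 8*sqrt(2)*z + 2*z - 16*sqrt(2)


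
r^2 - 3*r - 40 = (r - 8)*(r + 5)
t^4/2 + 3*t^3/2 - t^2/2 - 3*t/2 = t*(t/2 + 1/2)*(t - 1)*(t + 3)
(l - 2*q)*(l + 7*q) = l^2 + 5*l*q - 14*q^2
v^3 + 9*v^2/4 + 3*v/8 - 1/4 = (v - 1/4)*(v + 1/2)*(v + 2)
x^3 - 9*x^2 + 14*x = x*(x - 7)*(x - 2)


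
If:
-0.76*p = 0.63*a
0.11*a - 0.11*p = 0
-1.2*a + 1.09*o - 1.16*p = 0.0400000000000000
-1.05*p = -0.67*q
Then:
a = 0.00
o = 0.04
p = 0.00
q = 0.00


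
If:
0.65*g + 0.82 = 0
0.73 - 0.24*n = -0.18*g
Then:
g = -1.26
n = 2.10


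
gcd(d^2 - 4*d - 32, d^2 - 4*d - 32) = d^2 - 4*d - 32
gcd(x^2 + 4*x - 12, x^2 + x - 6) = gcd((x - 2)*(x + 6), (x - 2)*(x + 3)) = x - 2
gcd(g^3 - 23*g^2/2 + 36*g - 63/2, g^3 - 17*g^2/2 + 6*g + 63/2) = g^2 - 10*g + 21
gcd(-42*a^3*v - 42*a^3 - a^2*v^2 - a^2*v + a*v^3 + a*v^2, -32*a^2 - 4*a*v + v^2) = 1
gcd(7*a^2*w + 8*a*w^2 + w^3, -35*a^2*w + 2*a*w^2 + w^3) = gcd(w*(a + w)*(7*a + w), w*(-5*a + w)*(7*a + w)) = 7*a*w + w^2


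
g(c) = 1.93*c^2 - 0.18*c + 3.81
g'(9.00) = 34.56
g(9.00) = 158.52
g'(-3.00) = -11.76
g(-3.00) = 21.72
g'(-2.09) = -8.25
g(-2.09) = 12.62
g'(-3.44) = -13.46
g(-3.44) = 27.27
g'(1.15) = 4.26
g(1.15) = 6.16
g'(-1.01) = -4.08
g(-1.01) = 5.96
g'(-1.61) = -6.39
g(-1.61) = 9.10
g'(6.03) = 23.10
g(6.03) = 72.90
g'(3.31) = 12.60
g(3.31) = 24.36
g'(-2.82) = -11.07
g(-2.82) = 19.67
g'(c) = 3.86*c - 0.18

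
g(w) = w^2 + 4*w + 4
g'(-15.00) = -26.00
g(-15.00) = 169.00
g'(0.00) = 4.00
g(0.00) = 4.00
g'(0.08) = 4.16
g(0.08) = 4.33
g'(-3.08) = -2.16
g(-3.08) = 1.17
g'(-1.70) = 0.60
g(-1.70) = 0.09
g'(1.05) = 6.10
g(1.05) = 9.30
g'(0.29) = 4.58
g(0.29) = 5.24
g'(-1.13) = 1.74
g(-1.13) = 0.76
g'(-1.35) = 1.30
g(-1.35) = 0.42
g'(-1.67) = 0.66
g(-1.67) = 0.11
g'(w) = 2*w + 4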